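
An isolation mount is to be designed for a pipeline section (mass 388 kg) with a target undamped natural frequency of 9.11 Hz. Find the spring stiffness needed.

1270000 N/m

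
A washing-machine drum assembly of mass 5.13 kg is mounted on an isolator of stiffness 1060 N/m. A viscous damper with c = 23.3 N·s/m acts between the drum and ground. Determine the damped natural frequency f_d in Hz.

2.26 Hz

ω_n = √(k/m) = √(1060/5.13) = 14.37 rad/s.
Critical damping c_c = 2√(k·m) = 2√(1060 × 5.13) = 147.5 N·s/m, so ζ = c/c_c = 23.3/147.5 = 0.1580.
ω_d = ω_n√(1 − ζ²) = 14.37 × √(1 − 0.0250) = 14.19 rad/s.
f_d = ω_d/(2π) = 2.259 Hz.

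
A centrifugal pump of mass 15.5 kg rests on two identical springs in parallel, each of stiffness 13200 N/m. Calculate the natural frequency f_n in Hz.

6.57 Hz

Parallel springs add: k_eq = 2 × 13200 = 26400 N/m.
ω_n = √(k_eq/m) = √(26400/15.5) = √1703 = 41.27 rad/s.
f_n = ω_n/(2π) = 41.27/6.283 = 6.568 Hz.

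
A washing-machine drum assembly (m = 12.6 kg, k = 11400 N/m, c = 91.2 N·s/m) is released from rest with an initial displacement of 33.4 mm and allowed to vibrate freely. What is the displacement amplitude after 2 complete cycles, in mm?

ζ = c/(2√(km)) = 91.2/(2√(11400 × 12.6)) = 91.2/758.0 = 0.1203.
Logarithmic decrement δ = 2πζ/√(1 − ζ²) = 2π × 0.1203/√(1 − 0.0145) = 0.7615.
After n cycles, x_n/x₀ = e^(−nδ), so x_2 = 33.4 × e^(−2 × 0.7615) = 33.4 × 0.2181 = 7.283 mm.

7.28 mm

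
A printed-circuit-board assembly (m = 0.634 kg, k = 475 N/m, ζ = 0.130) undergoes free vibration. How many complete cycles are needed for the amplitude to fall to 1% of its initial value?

6 cycles

Logarithmic decrement δ = 2πζ/√(1 − ζ²) = 2π × 0.1300/√(1 − 0.0169) = 0.8238.
x_n/x₀ = e^(−nδ) ≤ 0.01; take ln: n ≥ ln(1/0.01)/δ = 4.605/0.8238 = 5.590.
So 6 complete cycles are required.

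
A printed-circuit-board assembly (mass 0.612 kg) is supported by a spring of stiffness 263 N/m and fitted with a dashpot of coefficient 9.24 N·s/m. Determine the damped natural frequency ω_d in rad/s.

19.3 rad/s

ω_n = √(k/m) = √(263.0/0.612) = 20.73 rad/s.
Critical damping c_c = 2√(k·m) = 2√(263.0 × 0.612) = 25.37 N·s/m, so ζ = c/c_c = 9.24/25.37 = 0.3642.
ω_d = ω_n√(1 − ζ²) = 20.73 × √(1 − 0.133) = 19.31 rad/s.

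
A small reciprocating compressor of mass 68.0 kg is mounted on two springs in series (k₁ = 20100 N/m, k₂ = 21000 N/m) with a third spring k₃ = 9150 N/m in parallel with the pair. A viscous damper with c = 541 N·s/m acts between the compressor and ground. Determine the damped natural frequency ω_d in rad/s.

Series pair: k_s = k₁k₂/(k₁+k₂) = (20100)(21000)/(20100 + 21000) = 10270 N/m. In parallel with k₃: k_eq = 10270 + 9150 = 19420 N/m.
ω_n = √(k_eq/m) = √(19420/68.0) = 16.90 rad/s.
Critical damping c_c = 2√(k_eq·m) = 2√(19420 × 68.0) = 2298 N·s/m, so ζ = c/c_c = 541/2298 = 0.2354.
ω_d = ω_n√(1 − ζ²) = 16.90 × √(1 − 0.0554) = 16.42 rad/s.

16.4 rad/s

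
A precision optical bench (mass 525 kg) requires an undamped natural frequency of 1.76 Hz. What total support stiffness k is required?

ω_n = 2πf_n = 2π × 1.76 = 11.06 rad/s.
k = m·ω_n² = 525 × 11.06² = 525 × 122.3 = 64200 N/m.

64200 N/m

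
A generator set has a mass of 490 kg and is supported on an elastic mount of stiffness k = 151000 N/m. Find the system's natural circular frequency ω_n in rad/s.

ω_n = √(k/m) = √(151000/490) = √308.2 = 17.55 rad/s.

17.6 rad/s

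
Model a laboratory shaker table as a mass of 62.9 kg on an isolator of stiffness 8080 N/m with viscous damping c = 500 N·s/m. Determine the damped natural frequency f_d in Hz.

ω_n = √(k/m) = √(8080/62.9) = 11.33 rad/s.
Critical damping c_c = 2√(k·m) = 2√(8080 × 62.9) = 1426 N·s/m, so ζ = c/c_c = 500/1426 = 0.3507.
ω_d = ω_n√(1 − ζ²) = 11.33 × √(1 − 0.123) = 10.61 rad/s.
f_d = ω_d/(2π) = 1.689 Hz.

1.69 Hz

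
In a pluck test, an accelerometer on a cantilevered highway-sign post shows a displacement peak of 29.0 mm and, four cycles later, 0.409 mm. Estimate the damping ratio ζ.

0.167

Logarithmic decrement δ = (1/n)·ln(x₀/x_n) = (1/4)·ln(29.0/0.409) = (1/4)·ln(70.90) = 1.065.
ζ = δ/√(4π² + δ²) = 1.065/√(39.48 + 1.13) = 1.065/6.373 = 0.1672.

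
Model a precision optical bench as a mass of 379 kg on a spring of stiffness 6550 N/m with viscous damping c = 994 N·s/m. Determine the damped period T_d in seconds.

ω_n = √(k/m) = √(6550/379) = 4.157 rad/s.
Critical damping c_c = 2√(k·m) = 2√(6550 × 379) = 3151 N·s/m, so ζ = c/c_c = 994/3151 = 0.3154.
ω_d = ω_n√(1 − ζ²) = 4.157 × √(1 − 0.0995) = 3.945 rad/s.
T_d = 2π/ω_d = 1.593 s.

1.59 s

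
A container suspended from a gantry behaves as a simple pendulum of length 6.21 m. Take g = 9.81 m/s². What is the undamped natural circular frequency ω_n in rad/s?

For a simple pendulum ω_n = √(g/L) = √(9.81/6.21) = √1.580 = 1.257 rad/s.

1.26 rad/s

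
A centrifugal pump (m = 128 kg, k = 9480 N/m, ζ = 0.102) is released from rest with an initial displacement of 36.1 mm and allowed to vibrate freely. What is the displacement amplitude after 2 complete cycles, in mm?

9.95 mm

Logarithmic decrement δ = 2πζ/√(1 − ζ²) = 2π × 0.1020/√(1 − 0.0104) = 0.6442.
After n cycles, x_n/x₀ = e^(−nδ), so x_2 = 36.1 × e^(−2 × 0.6442) = 36.1 × 0.2757 = 9.952 mm.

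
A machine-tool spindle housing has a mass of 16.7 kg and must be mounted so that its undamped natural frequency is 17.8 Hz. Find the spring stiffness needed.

209000 N/m

ω_n = 2πf_n = 2π × 17.8 = 111.8 rad/s.
k = m·ω_n² = 16.7 × 111.8² = 16.7 × 12510 = 208900 N/m.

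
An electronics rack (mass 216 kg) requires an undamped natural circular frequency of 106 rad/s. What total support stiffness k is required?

2430000 N/m

k = m·ω_n² = 216 × 106.0² = 216 × 11240 = 2427000 N/m.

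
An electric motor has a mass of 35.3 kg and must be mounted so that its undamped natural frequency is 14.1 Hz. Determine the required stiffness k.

277000 N/m

ω_n = 2πf_n = 2π × 14.1 = 88.59 rad/s.
k = m·ω_n² = 35.3 × 88.59² = 35.3 × 7849 = 277100 N/m.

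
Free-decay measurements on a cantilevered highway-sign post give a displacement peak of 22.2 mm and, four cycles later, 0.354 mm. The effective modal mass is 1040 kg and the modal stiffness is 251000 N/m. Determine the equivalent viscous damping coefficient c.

5250 N·s/m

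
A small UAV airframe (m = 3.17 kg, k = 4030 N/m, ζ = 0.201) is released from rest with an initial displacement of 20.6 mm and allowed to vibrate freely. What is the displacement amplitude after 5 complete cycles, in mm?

0.0327 mm

Logarithmic decrement δ = 2πζ/√(1 − ζ²) = 2π × 0.2010/√(1 − 0.0404) = 1.289.
After n cycles, x_n/x₀ = e^(−nδ), so x_5 = 20.6 × e^(−5 × 1.289) = 20.6 × 0.001587 = 0.03268 mm.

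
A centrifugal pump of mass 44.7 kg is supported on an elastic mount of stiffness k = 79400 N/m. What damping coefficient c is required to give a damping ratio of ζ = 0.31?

c_c = 2√(k·m) = 2√(79400 × 44.7) = 3768 N·s/m.
c = ζ·c_c = 0.31 × 3768 = 1168 N·s/m.

1170 N·s/m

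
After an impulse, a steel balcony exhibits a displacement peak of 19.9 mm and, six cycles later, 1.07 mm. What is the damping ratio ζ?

0.0773

Logarithmic decrement δ = (1/n)·ln(x₀/x_n) = (1/6)·ln(19.9/1.07) = (1/6)·ln(18.60) = 0.4872.
ζ = δ/√(4π² + δ²) = 0.4872/√(39.48 + 0.237) = 0.4872/6.302 = 0.07730.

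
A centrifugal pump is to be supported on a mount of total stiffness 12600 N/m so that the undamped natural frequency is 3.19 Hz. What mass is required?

ω_n = 2πf_n = 2π × 3.19 = 20.04 rad/s.
m = k/ω_n² = 12600/20.04² = 12600/401.7 = 31.36 kg.

31.4 kg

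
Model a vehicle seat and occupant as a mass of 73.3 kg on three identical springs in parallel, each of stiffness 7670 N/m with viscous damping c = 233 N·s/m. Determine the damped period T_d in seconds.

0.356 s

Parallel springs add: k_eq = 3 × 7670 = 23010 N/m.
ω_n = √(k_eq/m) = √(23010/73.3) = 17.72 rad/s.
Critical damping c_c = 2√(k_eq·m) = 2√(23010 × 73.3) = 2597 N·s/m, so ζ = c/c_c = 233/2597 = 0.08970.
ω_d = ω_n√(1 − ζ²) = 17.72 × √(1 − 0.00805) = 17.65 rad/s.
T_d = 2π/ω_d = 0.3561 s.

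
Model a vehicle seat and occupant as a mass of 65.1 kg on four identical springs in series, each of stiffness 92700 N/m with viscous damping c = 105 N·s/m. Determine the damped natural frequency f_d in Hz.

3.00 Hz

Series springs: 1/k_eq = 4/92700, so k_eq = 92700/4 = 23180 N/m.
ω_n = √(k_eq/m) = √(23180/65.1) = 18.87 rad/s.
Critical damping c_c = 2√(k_eq·m) = 2√(23180 × 65.1) = 2457 N·s/m, so ζ = c/c_c = 105/2457 = 0.04274.
ω_d = ω_n√(1 − ζ²) = 18.87 × √(1 − 0.00183) = 18.85 rad/s.
f_d = ω_d/(2π) = 3.000 Hz.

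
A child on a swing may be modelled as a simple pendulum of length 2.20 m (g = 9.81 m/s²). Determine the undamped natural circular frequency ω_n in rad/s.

2.11 rad/s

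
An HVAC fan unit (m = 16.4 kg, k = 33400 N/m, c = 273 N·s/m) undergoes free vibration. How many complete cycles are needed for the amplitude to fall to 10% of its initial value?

2 cycles

ζ = c/(2√(km)) = 273/(2√(33400 × 16.4)) = 273/1480 = 0.1844.
Logarithmic decrement δ = 2πζ/√(1 − ζ²) = 2π × 0.1844/√(1 − 0.0340) = 1.179.
x_n/x₀ = e^(−nδ) ≤ 0.1; take ln: n ≥ ln(1/0.1)/δ = 2.303/1.179 = 1.953.
So 2 complete cycles are required.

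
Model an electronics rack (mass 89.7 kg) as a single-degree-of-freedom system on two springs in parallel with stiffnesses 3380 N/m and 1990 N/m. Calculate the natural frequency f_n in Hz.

Parallel springs add: k_eq = 3380 + 1990 = 5370 N/m.
ω_n = √(k_eq/m) = √(5370/89.7) = √59.87 = 7.737 rad/s.
f_n = ω_n/(2π) = 7.737/6.283 = 1.231 Hz.

1.23 Hz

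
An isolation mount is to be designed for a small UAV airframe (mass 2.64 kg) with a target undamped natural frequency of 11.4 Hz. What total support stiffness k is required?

ω_n = 2πf_n = 2π × 11.4 = 71.63 rad/s.
k = m·ω_n² = 2.64 × 71.63² = 2.64 × 5131 = 13540 N/m.

13500 N/m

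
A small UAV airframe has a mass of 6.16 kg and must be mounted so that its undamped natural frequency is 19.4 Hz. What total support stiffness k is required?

91500 N/m

ω_n = 2πf_n = 2π × 19.4 = 121.9 rad/s.
k = m·ω_n² = 6.16 × 121.9² = 6.16 × 14860 = 91530 N/m.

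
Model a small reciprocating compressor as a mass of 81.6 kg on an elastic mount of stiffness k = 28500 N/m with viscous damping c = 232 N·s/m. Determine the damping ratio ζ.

0.0761

ω_n = √(k/m) = √(28500/81.6) = 18.69 rad/s.
Critical damping c_c = 2√(k·m) = 2√(28500 × 81.6) = 3050 N·s/m, so ζ = c/c_c = 232/3050 = 0.07607.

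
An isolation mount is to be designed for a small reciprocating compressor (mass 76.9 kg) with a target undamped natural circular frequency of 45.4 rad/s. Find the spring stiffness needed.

k = m·ω_n² = 76.9 × 45.40² = 76.9 × 2061 = 158500 N/m.

159000 N/m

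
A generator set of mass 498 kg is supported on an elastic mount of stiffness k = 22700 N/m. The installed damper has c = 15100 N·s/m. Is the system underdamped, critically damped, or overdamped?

overdamped

c_c = 2√(k·m) = 6724 N·s/m; ζ = c/c_c = 15100/6724 = 2.25.
Since ζ > 1 the system is overdamped.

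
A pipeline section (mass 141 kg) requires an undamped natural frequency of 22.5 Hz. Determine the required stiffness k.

ω_n = 2πf_n = 2π × 22.5 = 141.4 rad/s.
k = m·ω_n² = 141 × 141.4² = 141 × 19990 = 2818000 N/m.

2820000 N/m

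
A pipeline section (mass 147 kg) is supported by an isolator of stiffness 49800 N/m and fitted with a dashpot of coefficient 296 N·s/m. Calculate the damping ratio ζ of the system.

0.0547

ω_n = √(k/m) = √(49800/147) = 18.41 rad/s.
Critical damping c_c = 2√(k·m) = 2√(49800 × 147) = 5411 N·s/m, so ζ = c/c_c = 296/5411 = 0.05470.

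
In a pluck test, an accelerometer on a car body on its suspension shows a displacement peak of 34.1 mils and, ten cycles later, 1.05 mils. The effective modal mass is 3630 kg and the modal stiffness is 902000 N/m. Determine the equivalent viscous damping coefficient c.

Logarithmic decrement δ = (1/n)·ln(x₀/x_n) = (1/10)·ln(34.1/1.05) = (1/10)·ln(32.48) = 0.3481.
ζ = δ/√(4π² + δ²) = 0.3481/√(39.48 + 0.121) = 0.3481/6.293 = 0.05531.
c = ζ · 2√(km) = 0.05531 × 2√(902000 × 3630) = 0.05531 × 114400 = 6330 N·s/m.

6330 N·s/m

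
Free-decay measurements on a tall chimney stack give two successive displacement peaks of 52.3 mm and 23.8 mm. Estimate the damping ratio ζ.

Logarithmic decrement δ = (1/n)·ln(x₀/x_n) = (1/1)·ln(52.3/23.8) = (1/1)·ln(2.197) = 0.7873.
ζ = δ/√(4π² + δ²) = 0.7873/√(39.48 + 0.620) = 0.7873/6.332 = 0.1243.

0.124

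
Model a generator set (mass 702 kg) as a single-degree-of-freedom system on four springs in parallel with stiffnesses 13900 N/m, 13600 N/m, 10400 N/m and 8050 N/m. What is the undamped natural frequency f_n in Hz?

Parallel springs add: k_eq = 13900 + 13600 + 10400 + 8050 = 45950 N/m.
ω_n = √(k_eq/m) = √(45950/702) = √65.46 = 8.090 rad/s.
f_n = ω_n/(2π) = 8.090/6.283 = 1.288 Hz.

1.29 Hz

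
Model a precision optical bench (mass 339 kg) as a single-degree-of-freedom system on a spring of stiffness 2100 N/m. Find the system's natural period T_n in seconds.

2.52 s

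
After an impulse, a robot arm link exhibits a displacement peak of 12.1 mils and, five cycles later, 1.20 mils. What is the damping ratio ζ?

0.0734

Logarithmic decrement δ = (1/n)·ln(x₀/x_n) = (1/5)·ln(12.1/1.20) = (1/5)·ln(10.08) = 0.4622.
ζ = δ/√(4π² + δ²) = 0.4622/√(39.48 + 0.214) = 0.4622/6.300 = 0.07336.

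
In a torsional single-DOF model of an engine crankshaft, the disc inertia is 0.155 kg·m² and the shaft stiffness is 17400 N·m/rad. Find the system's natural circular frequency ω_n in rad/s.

335 rad/s

ω_n = √(k_t/J) = √(17400/0.155) = √112300 = 335.0 rad/s.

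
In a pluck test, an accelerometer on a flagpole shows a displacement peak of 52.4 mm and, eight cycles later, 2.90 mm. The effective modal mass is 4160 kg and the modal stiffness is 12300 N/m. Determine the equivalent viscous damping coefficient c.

Logarithmic decrement δ = (1/n)·ln(x₀/x_n) = (1/8)·ln(52.4/2.90) = (1/8)·ln(18.07) = 0.3618.
ζ = δ/√(4π² + δ²) = 0.3618/√(39.48 + 0.131) = 0.3618/6.294 = 0.05748.
c = ζ · 2√(km) = 0.05748 × 2√(12300 × 4160) = 0.05748 × 14310 = 822.4 N·s/m.

822 N·s/m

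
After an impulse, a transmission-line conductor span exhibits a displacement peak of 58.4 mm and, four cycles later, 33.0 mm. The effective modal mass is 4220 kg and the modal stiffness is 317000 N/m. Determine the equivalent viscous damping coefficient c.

Logarithmic decrement δ = (1/n)·ln(x₀/x_n) = (1/4)·ln(58.4/33.0) = (1/4)·ln(1.770) = 0.1427.
ζ = δ/√(4π² + δ²) = 0.1427/√(39.48 + 0.0204) = 0.1427/6.285 = 0.02271.
c = ζ · 2√(km) = 0.02271 × 2√(317000 × 4220) = 0.02271 × 73150 = 1661 N·s/m.

1660 N·s/m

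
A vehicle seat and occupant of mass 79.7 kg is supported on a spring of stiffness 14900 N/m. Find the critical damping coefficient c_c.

c_c = 2√(k·m) = 2√(14900 × 79.7) = 2 × 1090 = 2179 N·s/m.

2180 N·s/m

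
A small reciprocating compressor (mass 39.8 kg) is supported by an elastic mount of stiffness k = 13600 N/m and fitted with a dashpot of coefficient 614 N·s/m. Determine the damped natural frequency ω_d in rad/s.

ω_n = √(k/m) = √(13600/39.8) = 18.49 rad/s.
Critical damping c_c = 2√(k·m) = 2√(13600 × 39.8) = 1471 N·s/m, so ζ = c/c_c = 614/1471 = 0.4173.
ω_d = ω_n√(1 − ζ²) = 18.49 × √(1 − 0.174) = 16.80 rad/s.

16.8 rad/s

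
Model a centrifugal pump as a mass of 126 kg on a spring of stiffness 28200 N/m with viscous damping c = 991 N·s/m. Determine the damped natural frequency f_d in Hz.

2.30 Hz

ω_n = √(k/m) = √(28200/126) = 14.96 rad/s.
Critical damping c_c = 2√(k·m) = 2√(28200 × 126) = 3770 N·s/m, so ζ = c/c_c = 991/3770 = 0.2629.
ω_d = ω_n√(1 − ζ²) = 14.96 × √(1 − 0.0691) = 14.43 rad/s.
f_d = ω_d/(2π) = 2.297 Hz.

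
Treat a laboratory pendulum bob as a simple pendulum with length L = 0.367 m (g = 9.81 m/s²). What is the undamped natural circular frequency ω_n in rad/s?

5.17 rad/s

For a simple pendulum ω_n = √(g/L) = √(9.81/0.367) = √26.73 = 5.170 rad/s.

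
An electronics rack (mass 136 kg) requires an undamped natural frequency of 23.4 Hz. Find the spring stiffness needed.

2940000 N/m

ω_n = 2πf_n = 2π × 23.4 = 147.0 rad/s.
k = m·ω_n² = 136 × 147.0² = 136 × 21620 = 2940000 N/m.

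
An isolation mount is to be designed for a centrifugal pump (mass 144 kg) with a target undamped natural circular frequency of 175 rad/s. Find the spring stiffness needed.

4410000 N/m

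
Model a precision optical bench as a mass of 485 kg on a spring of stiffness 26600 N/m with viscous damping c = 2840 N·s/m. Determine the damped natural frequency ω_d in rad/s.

ω_n = √(k/m) = √(26600/485) = 7.406 rad/s.
Critical damping c_c = 2√(k·m) = 2√(26600 × 485) = 7184 N·s/m, so ζ = c/c_c = 2840/7184 = 0.3953.
ω_d = ω_n√(1 − ζ²) = 7.406 × √(1 − 0.156) = 6.802 rad/s.

6.80 rad/s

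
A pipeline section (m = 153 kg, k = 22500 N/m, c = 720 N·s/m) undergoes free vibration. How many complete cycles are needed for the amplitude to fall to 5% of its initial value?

ζ = c/(2√(km)) = 720/(2√(22500 × 153)) = 720/3711 = 0.1940.
Logarithmic decrement δ = 2πζ/√(1 − ζ²) = 2π × 0.1940/√(1 − 0.0376) = 1.243.
x_n/x₀ = e^(−nδ) ≤ 0.05; take ln: n ≥ ln(1/0.05)/δ = 2.996/1.243 = 2.411.
So 3 complete cycles are required.

3 cycles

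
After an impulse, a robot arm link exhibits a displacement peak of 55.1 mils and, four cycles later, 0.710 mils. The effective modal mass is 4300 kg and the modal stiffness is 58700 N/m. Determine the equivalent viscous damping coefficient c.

Logarithmic decrement δ = (1/n)·ln(x₀/x_n) = (1/4)·ln(55.1/0.710) = (1/4)·ln(77.61) = 1.088.
ζ = δ/√(4π² + δ²) = 1.088/√(39.48 + 1.18) = 1.088/6.377 = 0.1706.
c = ζ · 2√(km) = 0.1706 × 2√(58700 × 4300) = 0.1706 × 31770 = 5421 N·s/m.

5420 N·s/m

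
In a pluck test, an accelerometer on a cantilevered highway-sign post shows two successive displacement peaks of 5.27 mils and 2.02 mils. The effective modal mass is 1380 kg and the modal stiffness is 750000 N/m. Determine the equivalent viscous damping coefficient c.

9710 N·s/m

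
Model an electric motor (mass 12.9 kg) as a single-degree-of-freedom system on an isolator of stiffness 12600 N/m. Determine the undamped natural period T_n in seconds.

0.201 s

ω_n = √(k/m) = √(12600/12.9) = √976.7 = 31.25 rad/s.
T_n = 2π/ω_n = 6.283/31.25 = 0.2010 s.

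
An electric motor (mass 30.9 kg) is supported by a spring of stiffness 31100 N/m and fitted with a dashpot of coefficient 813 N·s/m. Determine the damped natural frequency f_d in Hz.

4.59 Hz

ω_n = √(k/m) = √(31100/30.9) = 31.72 rad/s.
Critical damping c_c = 2√(k·m) = 2√(31100 × 30.9) = 1961 N·s/m, so ζ = c/c_c = 813/1961 = 0.4147.
ω_d = ω_n√(1 − ζ²) = 31.72 × √(1 − 0.172) = 28.87 rad/s.
f_d = ω_d/(2π) = 4.595 Hz.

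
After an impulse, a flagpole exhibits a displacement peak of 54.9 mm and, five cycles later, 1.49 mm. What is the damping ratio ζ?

Logarithmic decrement δ = (1/n)·ln(x₀/x_n) = (1/5)·ln(54.9/1.49) = (1/5)·ln(36.85) = 0.7213.
ζ = δ/√(4π² + δ²) = 0.7213/√(39.48 + 0.520) = 0.7213/6.324 = 0.1141.

0.114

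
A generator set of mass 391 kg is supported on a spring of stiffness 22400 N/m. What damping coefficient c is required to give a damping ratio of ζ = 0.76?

c_c = 2√(k·m) = 2√(22400 × 391) = 5919 N·s/m.
c = ζ·c_c = 0.76 × 5919 = 4498 N·s/m.

4500 N·s/m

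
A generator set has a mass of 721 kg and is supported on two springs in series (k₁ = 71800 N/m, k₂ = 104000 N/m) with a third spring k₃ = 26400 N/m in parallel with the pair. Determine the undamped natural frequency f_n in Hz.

1.56 Hz

Series pair: k_s = k₁k₂/(k₁+k₂) = (71800)(104000)/(71800 + 104000) = 42480 N/m. In parallel with k₃: k_eq = 42480 + 26400 = 68880 N/m.
ω_n = √(k_eq/m) = √(68880/721) = √95.53 = 9.774 rad/s.
f_n = ω_n/(2π) = 9.774/6.283 = 1.556 Hz.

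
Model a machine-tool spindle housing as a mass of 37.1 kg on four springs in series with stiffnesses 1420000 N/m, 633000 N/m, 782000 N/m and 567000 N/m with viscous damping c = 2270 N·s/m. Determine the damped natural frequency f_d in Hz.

Series springs: 1/k_eq = 1/1420000 + 1/633000 + 1/782000 + 1/567000 = 5.326×10^-6, so k_eq = 187700 N/m.
ω_n = √(k_eq/m) = √(187700/37.1) = 71.14 rad/s.
Critical damping c_c = 2√(k_eq·m) = 2√(187700 × 37.1) = 5278 N·s/m, so ζ = c/c_c = 2270/5278 = 0.4301.
ω_d = ω_n√(1 − ζ²) = 71.14 × √(1 − 0.185) = 64.22 rad/s.
f_d = ω_d/(2π) = 10.22 Hz.

10.2 Hz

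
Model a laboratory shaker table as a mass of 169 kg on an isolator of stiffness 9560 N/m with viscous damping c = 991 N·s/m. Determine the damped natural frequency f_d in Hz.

1.10 Hz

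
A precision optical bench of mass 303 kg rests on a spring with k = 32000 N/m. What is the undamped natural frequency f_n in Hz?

1.64 Hz

ω_n = √(k/m) = √(32000/303) = √105.6 = 10.28 rad/s.
f_n = ω_n/(2π) = 10.28/6.283 = 1.636 Hz.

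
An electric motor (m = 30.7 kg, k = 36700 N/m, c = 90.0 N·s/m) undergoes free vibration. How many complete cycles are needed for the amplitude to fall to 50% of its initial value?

ζ = c/(2√(km)) = 90.0/(2√(36700 × 30.7)) = 90.0/2123 = 0.04239.
Logarithmic decrement δ = 2πζ/√(1 − ζ²) = 2π × 0.04239/√(1 − 0.00180) = 0.2666.
x_n/x₀ = e^(−nδ) ≤ 0.5; take ln: n ≥ ln(1/0.5)/δ = 0.6931/0.2666 = 2.600.
So 3 complete cycles are required.

3 cycles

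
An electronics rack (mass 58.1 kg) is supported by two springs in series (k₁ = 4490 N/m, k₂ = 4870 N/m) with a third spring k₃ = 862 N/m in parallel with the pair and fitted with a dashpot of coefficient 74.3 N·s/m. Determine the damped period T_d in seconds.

0.850 s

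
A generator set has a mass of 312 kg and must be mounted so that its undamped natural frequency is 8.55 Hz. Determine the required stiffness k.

900000 N/m

ω_n = 2πf_n = 2π × 8.55 = 53.72 rad/s.
k = m·ω_n² = 312 × 53.72² = 312 × 2886 = 900400 N/m.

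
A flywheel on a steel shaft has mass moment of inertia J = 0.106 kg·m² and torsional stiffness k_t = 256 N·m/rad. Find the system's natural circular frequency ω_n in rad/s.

49.1 rad/s

ω_n = √(k_t/J) = √(256/0.106) = √2415 = 49.14 rad/s.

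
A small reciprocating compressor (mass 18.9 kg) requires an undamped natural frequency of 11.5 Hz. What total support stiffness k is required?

98700 N/m

ω_n = 2πf_n = 2π × 11.5 = 72.26 rad/s.
k = m·ω_n² = 18.9 × 72.26² = 18.9 × 5221 = 98680 N/m.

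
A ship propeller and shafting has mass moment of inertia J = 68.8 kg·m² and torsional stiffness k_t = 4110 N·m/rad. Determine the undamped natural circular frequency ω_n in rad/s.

7.73 rad/s

ω_n = √(k_t/J) = √(4110/68.8) = √59.74 = 7.729 rad/s.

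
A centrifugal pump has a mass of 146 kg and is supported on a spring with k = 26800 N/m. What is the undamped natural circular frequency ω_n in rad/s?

13.5 rad/s

ω_n = √(k/m) = √(26800/146) = √183.6 = 13.55 rad/s.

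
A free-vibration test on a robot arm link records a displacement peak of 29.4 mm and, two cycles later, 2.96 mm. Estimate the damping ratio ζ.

Logarithmic decrement δ = (1/n)·ln(x₀/x_n) = (1/2)·ln(29.4/2.96) = (1/2)·ln(9.932) = 1.148.
ζ = δ/√(4π² + δ²) = 1.148/√(39.48 + 1.32) = 1.148/6.387 = 0.1797.

0.180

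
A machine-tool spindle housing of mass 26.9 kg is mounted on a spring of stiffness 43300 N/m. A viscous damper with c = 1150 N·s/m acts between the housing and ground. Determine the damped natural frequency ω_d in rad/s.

34.0 rad/s

ω_n = √(k/m) = √(43300/26.9) = 40.12 rad/s.
Critical damping c_c = 2√(k·m) = 2√(43300 × 26.9) = 2158 N·s/m, so ζ = c/c_c = 1150/2158 = 0.5328.
ω_d = ω_n√(1 − ζ²) = 40.12 × √(1 − 0.284) = 33.95 rad/s.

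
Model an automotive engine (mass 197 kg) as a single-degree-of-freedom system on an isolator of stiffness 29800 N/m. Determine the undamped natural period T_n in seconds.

ω_n = √(k/m) = √(29800/197) = √151.3 = 12.30 rad/s.
T_n = 2π/ω_n = 6.283/12.30 = 0.5109 s.

0.511 s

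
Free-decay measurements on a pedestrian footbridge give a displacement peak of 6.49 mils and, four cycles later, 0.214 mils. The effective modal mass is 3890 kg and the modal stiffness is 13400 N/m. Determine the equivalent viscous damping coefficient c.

Logarithmic decrement δ = (1/n)·ln(x₀/x_n) = (1/4)·ln(6.49/0.214) = (1/4)·ln(30.33) = 0.8530.
ζ = δ/√(4π² + δ²) = 0.8530/√(39.48 + 0.728) = 0.8530/6.341 = 0.1345.
c = ζ · 2√(km) = 0.1345 × 2√(13400 × 3890) = 0.1345 × 14440 = 1943 N·s/m.

1940 N·s/m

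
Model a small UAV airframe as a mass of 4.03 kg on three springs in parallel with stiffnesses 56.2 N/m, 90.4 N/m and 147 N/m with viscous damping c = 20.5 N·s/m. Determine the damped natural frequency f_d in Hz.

Parallel springs add: k_eq = 56.2 + 90.4 + 147 = 293.6 N/m.
ω_n = √(k_eq/m) = √(293.6/4.03) = 8.535 rad/s.
Critical damping c_c = 2√(k_eq·m) = 2√(293.6 × 4.03) = 68.80 N·s/m, so ζ = c/c_c = 20.5/68.80 = 0.2980.
ω_d = ω_n√(1 − ζ²) = 8.535 × √(1 − 0.0888) = 8.148 rad/s.
f_d = ω_d/(2π) = 1.297 Hz.

1.30 Hz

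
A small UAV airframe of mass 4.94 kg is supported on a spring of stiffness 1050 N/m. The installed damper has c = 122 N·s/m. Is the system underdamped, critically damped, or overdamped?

c_c = 2√(k·m) = 144.0 N·s/m; ζ = c/c_c = 122/144.0 = 0.847.
Since ζ < 1 the system is underdamped.

underdamped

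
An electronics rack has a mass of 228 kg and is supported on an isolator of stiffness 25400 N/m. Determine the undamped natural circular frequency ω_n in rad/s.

10.6 rad/s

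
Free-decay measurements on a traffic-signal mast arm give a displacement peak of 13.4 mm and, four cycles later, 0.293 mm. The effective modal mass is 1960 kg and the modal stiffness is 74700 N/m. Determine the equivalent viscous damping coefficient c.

3640 N·s/m

Logarithmic decrement δ = (1/n)·ln(x₀/x_n) = (1/4)·ln(13.4/0.293) = (1/4)·ln(45.73) = 0.9557.
ζ = δ/√(4π² + δ²) = 0.9557/√(39.48 + 0.913) = 0.9557/6.355 = 0.1504.
c = ζ · 2√(km) = 0.1504 × 2√(74700 × 1960) = 0.1504 × 24200 = 3639 N·s/m.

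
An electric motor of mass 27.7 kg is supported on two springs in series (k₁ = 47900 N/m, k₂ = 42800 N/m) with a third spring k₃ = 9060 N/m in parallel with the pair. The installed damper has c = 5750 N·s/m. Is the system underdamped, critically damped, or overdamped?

Series pair: k_s = k₁k₂/(k₁+k₂) = (47900)(42800)/(47900 + 42800) = 22600 N/m. In parallel with k₃: k_eq = 22600 + 9060 = 31660 N/m.
c_c = 2√(k_eq·m) = 1873 N·s/m; ζ = c/c_c = 5750/1873 = 3.07.
Since ζ > 1 the system is overdamped.

overdamped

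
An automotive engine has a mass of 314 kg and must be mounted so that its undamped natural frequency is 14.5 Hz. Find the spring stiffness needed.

2610000 N/m

ω_n = 2πf_n = 2π × 14.5 = 91.11 rad/s.
k = m·ω_n² = 314 × 91.11² = 314 × 8300 = 2606000 N/m.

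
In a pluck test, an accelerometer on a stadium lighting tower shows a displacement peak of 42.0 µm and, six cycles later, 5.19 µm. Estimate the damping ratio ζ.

Logarithmic decrement δ = (1/n)·ln(x₀/x_n) = (1/6)·ln(42.0/5.19) = (1/6)·ln(8.092) = 0.3485.
ζ = δ/√(4π² + δ²) = 0.3485/√(39.48 + 0.121) = 0.3485/6.293 = 0.05538.

0.0554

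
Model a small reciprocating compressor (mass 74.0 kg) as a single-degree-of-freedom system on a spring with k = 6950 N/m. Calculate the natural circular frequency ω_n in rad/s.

9.69 rad/s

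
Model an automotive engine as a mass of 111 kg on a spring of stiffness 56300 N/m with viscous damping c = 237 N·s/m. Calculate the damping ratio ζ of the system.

0.0474

ω_n = √(k/m) = √(56300/111) = 22.52 rad/s.
Critical damping c_c = 2√(k·m) = 2√(56300 × 111) = 5000 N·s/m, so ζ = c/c_c = 237/5000 = 0.04740.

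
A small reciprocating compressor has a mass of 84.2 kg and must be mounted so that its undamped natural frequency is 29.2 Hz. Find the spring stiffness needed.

2830000 N/m

ω_n = 2πf_n = 2π × 29.2 = 183.5 rad/s.
k = m·ω_n² = 84.2 × 183.5² = 84.2 × 33660 = 2834000 N/m.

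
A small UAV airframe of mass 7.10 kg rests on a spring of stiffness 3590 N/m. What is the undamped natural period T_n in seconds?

0.279 s

ω_n = √(k/m) = √(3590/7.10) = √505.6 = 22.49 rad/s.
T_n = 2π/ω_n = 6.283/22.49 = 0.2794 s.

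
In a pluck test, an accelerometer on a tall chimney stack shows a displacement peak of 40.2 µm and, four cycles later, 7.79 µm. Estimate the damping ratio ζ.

Logarithmic decrement δ = (1/n)·ln(x₀/x_n) = (1/4)·ln(40.2/7.79) = (1/4)·ln(5.160) = 0.4103.
ζ = δ/√(4π² + δ²) = 0.4103/√(39.48 + 0.168) = 0.4103/6.297 = 0.06516.

0.0652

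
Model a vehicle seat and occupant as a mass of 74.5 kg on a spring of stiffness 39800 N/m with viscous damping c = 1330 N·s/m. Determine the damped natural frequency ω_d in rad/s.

21.3 rad/s

ω_n = √(k/m) = √(39800/74.5) = 23.11 rad/s.
Critical damping c_c = 2√(k·m) = 2√(39800 × 74.5) = 3444 N·s/m, so ζ = c/c_c = 1330/3444 = 0.3862.
ω_d = ω_n√(1 − ζ²) = 23.11 × √(1 − 0.149) = 21.32 rad/s.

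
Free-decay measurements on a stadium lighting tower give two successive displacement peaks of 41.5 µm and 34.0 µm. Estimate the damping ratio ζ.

Logarithmic decrement δ = (1/n)·ln(x₀/x_n) = (1/1)·ln(41.5/34.0) = (1/1)·ln(1.221) = 0.1993.
ζ = δ/√(4π² + δ²) = 0.1993/√(39.48 + 0.0397) = 0.1993/6.286 = 0.03171.

0.0317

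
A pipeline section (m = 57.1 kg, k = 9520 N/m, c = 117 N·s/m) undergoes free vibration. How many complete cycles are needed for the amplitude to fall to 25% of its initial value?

3 cycles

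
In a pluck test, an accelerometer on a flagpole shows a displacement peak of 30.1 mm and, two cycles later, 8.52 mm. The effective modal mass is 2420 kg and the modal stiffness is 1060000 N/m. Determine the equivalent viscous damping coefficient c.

10100 N·s/m

Logarithmic decrement δ = (1/n)·ln(x₀/x_n) = (1/2)·ln(30.1/8.52) = (1/2)·ln(3.533) = 0.6311.
ζ = δ/√(4π² + δ²) = 0.6311/√(39.48 + 0.398) = 0.6311/6.315 = 0.09993.
c = ζ · 2√(km) = 0.09993 × 2√(1060000 × 2420) = 0.09993 × 101300 = 10120 N·s/m.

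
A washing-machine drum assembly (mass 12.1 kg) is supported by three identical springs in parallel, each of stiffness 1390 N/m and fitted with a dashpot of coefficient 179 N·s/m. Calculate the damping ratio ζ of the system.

Parallel springs add: k_eq = 3 × 1390 = 4170 N/m.
ω_n = √(k_eq/m) = √(4170/12.1) = 18.56 rad/s.
Critical damping c_c = 2√(k_eq·m) = 2√(4170 × 12.1) = 449.3 N·s/m, so ζ = c/c_c = 179/449.3 = 0.3984.

0.398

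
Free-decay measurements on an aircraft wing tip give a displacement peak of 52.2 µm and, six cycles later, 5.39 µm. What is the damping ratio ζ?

Logarithmic decrement δ = (1/n)·ln(x₀/x_n) = (1/6)·ln(52.2/5.39) = (1/6)·ln(9.685) = 0.3784.
ζ = δ/√(4π² + δ²) = 0.3784/√(39.48 + 0.143) = 0.3784/6.295 = 0.06012.

0.0601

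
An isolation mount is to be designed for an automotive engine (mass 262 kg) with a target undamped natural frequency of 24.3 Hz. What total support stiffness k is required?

ω_n = 2πf_n = 2π × 24.3 = 152.7 rad/s.
k = m·ω_n² = 262 × 152.7² = 262 × 23310 = 6108000 N/m.

6110000 N/m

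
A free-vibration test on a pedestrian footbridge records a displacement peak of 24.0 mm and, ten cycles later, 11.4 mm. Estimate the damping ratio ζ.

0.0118

Logarithmic decrement δ = (1/n)·ln(x₀/x_n) = (1/10)·ln(24.0/11.4) = (1/10)·ln(2.105) = 0.07444.
ζ = δ/√(4π² + δ²) = 0.07444/√(39.48 + 0.00554) = 0.07444/6.284 = 0.01185.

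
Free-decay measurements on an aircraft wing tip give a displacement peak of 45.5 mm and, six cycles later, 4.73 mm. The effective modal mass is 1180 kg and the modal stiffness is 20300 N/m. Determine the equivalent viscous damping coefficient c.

587 N·s/m

Logarithmic decrement δ = (1/n)·ln(x₀/x_n) = (1/6)·ln(45.5/4.73) = (1/6)·ln(9.619) = 0.3773.
ζ = δ/√(4π² + δ²) = 0.3773/√(39.48 + 0.142) = 0.3773/6.295 = 0.05994.
c = ζ · 2√(km) = 0.05994 × 2√(20300 × 1180) = 0.05994 × 9789 = 586.7 N·s/m.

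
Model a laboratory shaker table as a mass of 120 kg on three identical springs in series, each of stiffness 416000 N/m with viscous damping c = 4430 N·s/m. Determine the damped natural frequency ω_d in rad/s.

Series springs: 1/k_eq = 3/416000, so k_eq = 416000/3 = 138700 N/m.
ω_n = √(k_eq/m) = √(138700/120) = 33.99 rad/s.
Critical damping c_c = 2√(k_eq·m) = 2√(138700 × 120) = 8158 N·s/m, so ζ = c/c_c = 4430/8158 = 0.5430.
ω_d = ω_n√(1 − ζ²) = 33.99 × √(1 − 0.295) = 28.55 rad/s.

28.5 rad/s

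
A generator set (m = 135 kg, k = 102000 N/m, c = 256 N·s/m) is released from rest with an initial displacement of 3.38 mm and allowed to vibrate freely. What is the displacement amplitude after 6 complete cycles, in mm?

ζ = c/(2√(km)) = 256/(2√(102000 × 135)) = 256/7422 = 0.03449.
Logarithmic decrement δ = 2πζ/√(1 − ζ²) = 2π × 0.03449/√(1 − 0.00119) = 0.2169.
After n cycles, x_n/x₀ = e^(−nδ), so x_6 = 3.38 × e^(−6 × 0.2169) = 3.38 × 0.2722 = 0.9201 mm.

0.920 mm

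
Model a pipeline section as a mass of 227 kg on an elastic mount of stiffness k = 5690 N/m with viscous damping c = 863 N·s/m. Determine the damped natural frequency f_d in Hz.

0.737 Hz

ω_n = √(k/m) = √(5690/227) = 5.007 rad/s.
Critical damping c_c = 2√(k·m) = 2√(5690 × 227) = 2273 N·s/m, so ζ = c/c_c = 863/2273 = 0.3797.
ω_d = ω_n√(1 − ζ²) = 5.007 × √(1 − 0.144) = 4.632 rad/s.
f_d = ω_d/(2π) = 0.7372 Hz.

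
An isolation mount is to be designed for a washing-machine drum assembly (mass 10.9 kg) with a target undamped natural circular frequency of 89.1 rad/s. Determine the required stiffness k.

86500 N/m

k = m·ω_n² = 10.9 × 89.10² = 10.9 × 7939 = 86530 N/m.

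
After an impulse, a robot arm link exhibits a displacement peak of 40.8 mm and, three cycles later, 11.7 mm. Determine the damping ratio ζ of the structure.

0.0661

Logarithmic decrement δ = (1/n)·ln(x₀/x_n) = (1/3)·ln(40.8/11.7) = (1/3)·ln(3.487) = 0.4164.
ζ = δ/√(4π² + δ²) = 0.4164/√(39.48 + 0.173) = 0.4164/6.297 = 0.06612.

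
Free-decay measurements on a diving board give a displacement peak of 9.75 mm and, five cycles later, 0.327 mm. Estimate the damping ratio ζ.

Logarithmic decrement δ = (1/n)·ln(x₀/x_n) = (1/5)·ln(9.75/0.327) = (1/5)·ln(29.82) = 0.6790.
ζ = δ/√(4π² + δ²) = 0.6790/√(39.48 + 0.461) = 0.6790/6.320 = 0.1074.

0.107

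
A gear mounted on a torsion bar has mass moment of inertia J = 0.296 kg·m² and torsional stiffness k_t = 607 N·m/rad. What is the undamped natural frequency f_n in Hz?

ω_n = √(k_t/J) = √(607/0.296) = √2051 = 45.28 rad/s.
f_n = ω_n/(2π) = 45.28/6.283 = 7.207 Hz.

7.21 Hz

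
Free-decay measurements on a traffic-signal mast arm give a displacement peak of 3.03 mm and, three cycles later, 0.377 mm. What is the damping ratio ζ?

0.110

Logarithmic decrement δ = (1/n)·ln(x₀/x_n) = (1/3)·ln(3.03/0.377) = (1/3)·ln(8.037) = 0.6947.
ζ = δ/√(4π² + δ²) = 0.6947/√(39.48 + 0.483) = 0.6947/6.321 = 0.1099.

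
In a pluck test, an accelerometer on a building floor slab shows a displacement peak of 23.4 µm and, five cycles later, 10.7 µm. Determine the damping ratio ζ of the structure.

0.0249

Logarithmic decrement δ = (1/n)·ln(x₀/x_n) = (1/5)·ln(23.4/10.7) = (1/5)·ln(2.187) = 0.1565.
ζ = δ/√(4π² + δ²) = 0.1565/√(39.48 + 0.0245) = 0.1565/6.285 = 0.02490.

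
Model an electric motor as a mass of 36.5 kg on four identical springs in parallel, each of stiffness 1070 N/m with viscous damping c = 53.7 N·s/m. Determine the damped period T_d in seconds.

0.582 s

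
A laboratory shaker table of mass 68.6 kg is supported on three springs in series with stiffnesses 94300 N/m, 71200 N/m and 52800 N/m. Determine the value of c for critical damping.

Series springs: 1/k_eq = 1/94300 + 1/71200 + 1/52800 = 4.359×10^-5, so k_eq = 22940 N/m.
c_c = 2√(k_eq·m) = 2√(22940 × 68.6) = 2 × 1255 = 2509 N·s/m.

2510 N·s/m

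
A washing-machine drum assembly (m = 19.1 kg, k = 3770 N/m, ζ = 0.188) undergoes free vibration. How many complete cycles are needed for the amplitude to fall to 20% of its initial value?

2 cycles

Logarithmic decrement δ = 2πζ/√(1 − ζ²) = 2π × 0.1880/√(1 − 0.0353) = 1.203.
x_n/x₀ = e^(−nδ) ≤ 0.2; take ln: n ≥ ln(1/0.2)/δ = 1.609/1.203 = 1.338.
So 2 complete cycles are required.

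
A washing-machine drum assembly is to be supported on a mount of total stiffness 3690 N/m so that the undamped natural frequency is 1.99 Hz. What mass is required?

23.6 kg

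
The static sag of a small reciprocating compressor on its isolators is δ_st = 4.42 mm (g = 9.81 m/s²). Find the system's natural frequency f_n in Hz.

ω_n = √(g/δ_st) = √(9.81/0.00442) = √2219 = 47.11 rad/s.
f_n = ω_n/(2π) = 47.11/6.283 = 7.498 Hz.

7.50 Hz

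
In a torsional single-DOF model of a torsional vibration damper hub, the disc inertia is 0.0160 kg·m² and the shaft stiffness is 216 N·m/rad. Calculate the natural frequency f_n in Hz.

18.5 Hz

ω_n = √(k_t/J) = √(216/0.0160) = √13500 = 116.2 rad/s.
f_n = ω_n/(2π) = 116.2/6.283 = 18.49 Hz.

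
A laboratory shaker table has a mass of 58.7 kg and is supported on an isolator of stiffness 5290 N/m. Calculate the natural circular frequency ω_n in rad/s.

ω_n = √(k/m) = √(5290/58.7) = √90.12 = 9.493 rad/s.

9.49 rad/s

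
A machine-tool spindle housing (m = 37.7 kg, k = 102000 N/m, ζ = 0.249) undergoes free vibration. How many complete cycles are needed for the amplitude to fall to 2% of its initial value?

3 cycles

Logarithmic decrement δ = 2πζ/√(1 − ζ²) = 2π × 0.2490/√(1 − 0.0620) = 1.615.
x_n/x₀ = e^(−nδ) ≤ 0.02; take ln: n ≥ ln(1/0.02)/δ = 3.912/1.615 = 2.422.
So 3 complete cycles are required.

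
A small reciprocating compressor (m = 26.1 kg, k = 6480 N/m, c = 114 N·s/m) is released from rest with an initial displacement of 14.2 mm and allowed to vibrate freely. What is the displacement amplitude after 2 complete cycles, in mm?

2.45 mm

ζ = c/(2√(km)) = 114/(2√(6480 × 26.1)) = 114/822.5 = 0.1386.
Logarithmic decrement δ = 2πζ/√(1 − ζ²) = 2π × 0.1386/√(1 − 0.0192) = 0.8793.
After n cycles, x_n/x₀ = e^(−nδ), so x_2 = 14.2 × e^(−2 × 0.8793) = 14.2 × 0.1723 = 2.446 mm.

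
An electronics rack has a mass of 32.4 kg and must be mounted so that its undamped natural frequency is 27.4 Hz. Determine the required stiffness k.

ω_n = 2πf_n = 2π × 27.4 = 172.2 rad/s.
k = m·ω_n² = 32.4 × 172.2² = 32.4 × 29640 = 960300 N/m.

960000 N/m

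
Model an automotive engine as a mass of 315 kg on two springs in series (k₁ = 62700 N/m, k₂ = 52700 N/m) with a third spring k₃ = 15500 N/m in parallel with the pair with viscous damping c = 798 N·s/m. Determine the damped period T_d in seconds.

Series pair: k_s = k₁k₂/(k₁+k₂) = (62700)(52700)/(62700 + 52700) = 28630 N/m. In parallel with k₃: k_eq = 28630 + 15500 = 44130 N/m.
ω_n = √(k_eq/m) = √(44130/315) = 11.84 rad/s.
Critical damping c_c = 2√(k_eq·m) = 2√(44130 × 315) = 7457 N·s/m, so ζ = c/c_c = 798/7457 = 0.1070.
ω_d = ω_n√(1 − ζ²) = 11.84 × √(1 − 0.0115) = 11.77 rad/s.
T_d = 2π/ω_d = 0.5339 s.

0.534 s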